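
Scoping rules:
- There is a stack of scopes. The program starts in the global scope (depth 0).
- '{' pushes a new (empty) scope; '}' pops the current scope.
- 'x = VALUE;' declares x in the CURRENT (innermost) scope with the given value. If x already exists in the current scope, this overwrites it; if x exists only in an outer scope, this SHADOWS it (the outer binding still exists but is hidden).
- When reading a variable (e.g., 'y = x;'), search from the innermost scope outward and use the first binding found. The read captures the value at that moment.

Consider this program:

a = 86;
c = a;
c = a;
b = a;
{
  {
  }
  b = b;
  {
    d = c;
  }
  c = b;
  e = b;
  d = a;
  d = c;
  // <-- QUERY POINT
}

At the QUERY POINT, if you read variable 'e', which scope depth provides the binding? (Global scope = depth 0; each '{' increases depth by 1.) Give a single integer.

Step 1: declare a=86 at depth 0
Step 2: declare c=(read a)=86 at depth 0
Step 3: declare c=(read a)=86 at depth 0
Step 4: declare b=(read a)=86 at depth 0
Step 5: enter scope (depth=1)
Step 6: enter scope (depth=2)
Step 7: exit scope (depth=1)
Step 8: declare b=(read b)=86 at depth 1
Step 9: enter scope (depth=2)
Step 10: declare d=(read c)=86 at depth 2
Step 11: exit scope (depth=1)
Step 12: declare c=(read b)=86 at depth 1
Step 13: declare e=(read b)=86 at depth 1
Step 14: declare d=(read a)=86 at depth 1
Step 15: declare d=(read c)=86 at depth 1
Visible at query point: a=86 b=86 c=86 d=86 e=86

Answer: 1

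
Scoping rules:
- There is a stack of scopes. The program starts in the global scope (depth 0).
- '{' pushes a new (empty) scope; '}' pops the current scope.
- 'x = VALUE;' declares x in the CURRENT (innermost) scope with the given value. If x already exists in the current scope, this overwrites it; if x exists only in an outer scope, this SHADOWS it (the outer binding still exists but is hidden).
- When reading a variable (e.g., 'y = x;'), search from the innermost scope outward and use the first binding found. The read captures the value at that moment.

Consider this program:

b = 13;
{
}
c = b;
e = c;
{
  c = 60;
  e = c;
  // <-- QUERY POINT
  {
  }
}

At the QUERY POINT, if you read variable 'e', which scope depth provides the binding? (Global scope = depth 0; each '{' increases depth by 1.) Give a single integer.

Step 1: declare b=13 at depth 0
Step 2: enter scope (depth=1)
Step 3: exit scope (depth=0)
Step 4: declare c=(read b)=13 at depth 0
Step 5: declare e=(read c)=13 at depth 0
Step 6: enter scope (depth=1)
Step 7: declare c=60 at depth 1
Step 8: declare e=(read c)=60 at depth 1
Visible at query point: b=13 c=60 e=60

Answer: 1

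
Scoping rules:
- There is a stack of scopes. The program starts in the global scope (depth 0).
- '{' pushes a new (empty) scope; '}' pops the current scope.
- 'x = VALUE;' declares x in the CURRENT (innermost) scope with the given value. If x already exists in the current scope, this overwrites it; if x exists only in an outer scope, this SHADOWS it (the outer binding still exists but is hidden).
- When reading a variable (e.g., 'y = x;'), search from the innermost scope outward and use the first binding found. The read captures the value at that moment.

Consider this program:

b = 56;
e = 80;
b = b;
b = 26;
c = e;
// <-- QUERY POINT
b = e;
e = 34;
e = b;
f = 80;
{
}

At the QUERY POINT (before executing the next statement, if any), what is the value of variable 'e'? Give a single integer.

Answer: 80

Derivation:
Step 1: declare b=56 at depth 0
Step 2: declare e=80 at depth 0
Step 3: declare b=(read b)=56 at depth 0
Step 4: declare b=26 at depth 0
Step 5: declare c=(read e)=80 at depth 0
Visible at query point: b=26 c=80 e=80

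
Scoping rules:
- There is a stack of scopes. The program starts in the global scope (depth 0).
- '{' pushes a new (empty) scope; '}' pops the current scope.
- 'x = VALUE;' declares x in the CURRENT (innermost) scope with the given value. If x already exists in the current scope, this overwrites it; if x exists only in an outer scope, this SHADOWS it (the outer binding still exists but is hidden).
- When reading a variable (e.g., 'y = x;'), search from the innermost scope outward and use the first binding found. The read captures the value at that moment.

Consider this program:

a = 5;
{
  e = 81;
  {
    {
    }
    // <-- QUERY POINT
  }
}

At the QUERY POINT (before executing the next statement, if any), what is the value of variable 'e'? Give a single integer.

Answer: 81

Derivation:
Step 1: declare a=5 at depth 0
Step 2: enter scope (depth=1)
Step 3: declare e=81 at depth 1
Step 4: enter scope (depth=2)
Step 5: enter scope (depth=3)
Step 6: exit scope (depth=2)
Visible at query point: a=5 e=81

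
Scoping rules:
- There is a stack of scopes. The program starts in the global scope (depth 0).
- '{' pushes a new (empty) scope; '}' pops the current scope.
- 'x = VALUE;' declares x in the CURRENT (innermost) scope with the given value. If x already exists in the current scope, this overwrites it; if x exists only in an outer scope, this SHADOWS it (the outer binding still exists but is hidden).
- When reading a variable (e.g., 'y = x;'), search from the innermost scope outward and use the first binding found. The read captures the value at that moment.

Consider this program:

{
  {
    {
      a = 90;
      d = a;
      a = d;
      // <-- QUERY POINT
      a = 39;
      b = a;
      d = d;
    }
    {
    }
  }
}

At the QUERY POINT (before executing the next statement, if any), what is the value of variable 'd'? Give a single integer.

Step 1: enter scope (depth=1)
Step 2: enter scope (depth=2)
Step 3: enter scope (depth=3)
Step 4: declare a=90 at depth 3
Step 5: declare d=(read a)=90 at depth 3
Step 6: declare a=(read d)=90 at depth 3
Visible at query point: a=90 d=90

Answer: 90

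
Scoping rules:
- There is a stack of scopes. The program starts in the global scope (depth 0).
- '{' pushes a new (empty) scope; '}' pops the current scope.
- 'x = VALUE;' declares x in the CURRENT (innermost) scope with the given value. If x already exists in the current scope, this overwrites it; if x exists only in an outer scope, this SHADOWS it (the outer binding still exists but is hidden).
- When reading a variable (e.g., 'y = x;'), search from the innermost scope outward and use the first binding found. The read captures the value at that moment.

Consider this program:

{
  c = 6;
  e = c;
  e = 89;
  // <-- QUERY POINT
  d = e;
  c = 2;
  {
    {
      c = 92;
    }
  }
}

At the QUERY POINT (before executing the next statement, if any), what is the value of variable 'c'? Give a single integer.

Step 1: enter scope (depth=1)
Step 2: declare c=6 at depth 1
Step 3: declare e=(read c)=6 at depth 1
Step 4: declare e=89 at depth 1
Visible at query point: c=6 e=89

Answer: 6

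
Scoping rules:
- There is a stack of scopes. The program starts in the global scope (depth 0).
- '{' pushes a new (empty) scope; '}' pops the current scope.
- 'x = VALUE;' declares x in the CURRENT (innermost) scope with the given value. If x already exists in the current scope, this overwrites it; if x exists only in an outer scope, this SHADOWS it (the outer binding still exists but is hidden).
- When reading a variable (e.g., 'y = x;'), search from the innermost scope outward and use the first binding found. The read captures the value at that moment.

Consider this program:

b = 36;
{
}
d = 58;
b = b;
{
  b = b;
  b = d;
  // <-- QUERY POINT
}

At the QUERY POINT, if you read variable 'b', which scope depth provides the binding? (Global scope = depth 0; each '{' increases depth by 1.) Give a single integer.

Step 1: declare b=36 at depth 0
Step 2: enter scope (depth=1)
Step 3: exit scope (depth=0)
Step 4: declare d=58 at depth 0
Step 5: declare b=(read b)=36 at depth 0
Step 6: enter scope (depth=1)
Step 7: declare b=(read b)=36 at depth 1
Step 8: declare b=(read d)=58 at depth 1
Visible at query point: b=58 d=58

Answer: 1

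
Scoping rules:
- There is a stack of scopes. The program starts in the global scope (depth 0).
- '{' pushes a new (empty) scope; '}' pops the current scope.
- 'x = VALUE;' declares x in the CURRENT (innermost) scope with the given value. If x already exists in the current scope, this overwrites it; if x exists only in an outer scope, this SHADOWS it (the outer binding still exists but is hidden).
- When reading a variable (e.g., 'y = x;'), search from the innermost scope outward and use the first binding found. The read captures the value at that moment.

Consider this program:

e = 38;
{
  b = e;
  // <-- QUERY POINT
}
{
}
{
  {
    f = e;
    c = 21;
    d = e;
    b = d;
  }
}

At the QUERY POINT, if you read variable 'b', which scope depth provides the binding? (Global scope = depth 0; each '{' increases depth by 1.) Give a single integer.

Step 1: declare e=38 at depth 0
Step 2: enter scope (depth=1)
Step 3: declare b=(read e)=38 at depth 1
Visible at query point: b=38 e=38

Answer: 1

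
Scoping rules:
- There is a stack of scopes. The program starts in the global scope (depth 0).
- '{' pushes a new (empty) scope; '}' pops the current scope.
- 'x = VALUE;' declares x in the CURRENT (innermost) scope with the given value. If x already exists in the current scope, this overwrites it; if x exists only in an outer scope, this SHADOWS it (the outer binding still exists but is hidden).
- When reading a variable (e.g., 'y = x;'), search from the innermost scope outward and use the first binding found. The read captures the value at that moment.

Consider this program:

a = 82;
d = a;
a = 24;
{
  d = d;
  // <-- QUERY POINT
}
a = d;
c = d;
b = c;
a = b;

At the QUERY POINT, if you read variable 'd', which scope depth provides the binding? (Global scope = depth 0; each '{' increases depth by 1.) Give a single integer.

Step 1: declare a=82 at depth 0
Step 2: declare d=(read a)=82 at depth 0
Step 3: declare a=24 at depth 0
Step 4: enter scope (depth=1)
Step 5: declare d=(read d)=82 at depth 1
Visible at query point: a=24 d=82

Answer: 1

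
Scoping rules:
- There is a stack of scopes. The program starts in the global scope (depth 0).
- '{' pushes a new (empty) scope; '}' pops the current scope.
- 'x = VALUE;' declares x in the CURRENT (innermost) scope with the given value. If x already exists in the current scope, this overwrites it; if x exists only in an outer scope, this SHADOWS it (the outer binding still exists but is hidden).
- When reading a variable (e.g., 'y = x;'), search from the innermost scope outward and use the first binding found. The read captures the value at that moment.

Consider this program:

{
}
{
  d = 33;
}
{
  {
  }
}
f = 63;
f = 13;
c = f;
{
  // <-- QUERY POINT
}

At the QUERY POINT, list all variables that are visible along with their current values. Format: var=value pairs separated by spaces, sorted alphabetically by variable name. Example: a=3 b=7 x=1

Step 1: enter scope (depth=1)
Step 2: exit scope (depth=0)
Step 3: enter scope (depth=1)
Step 4: declare d=33 at depth 1
Step 5: exit scope (depth=0)
Step 6: enter scope (depth=1)
Step 7: enter scope (depth=2)
Step 8: exit scope (depth=1)
Step 9: exit scope (depth=0)
Step 10: declare f=63 at depth 0
Step 11: declare f=13 at depth 0
Step 12: declare c=(read f)=13 at depth 0
Step 13: enter scope (depth=1)
Visible at query point: c=13 f=13

Answer: c=13 f=13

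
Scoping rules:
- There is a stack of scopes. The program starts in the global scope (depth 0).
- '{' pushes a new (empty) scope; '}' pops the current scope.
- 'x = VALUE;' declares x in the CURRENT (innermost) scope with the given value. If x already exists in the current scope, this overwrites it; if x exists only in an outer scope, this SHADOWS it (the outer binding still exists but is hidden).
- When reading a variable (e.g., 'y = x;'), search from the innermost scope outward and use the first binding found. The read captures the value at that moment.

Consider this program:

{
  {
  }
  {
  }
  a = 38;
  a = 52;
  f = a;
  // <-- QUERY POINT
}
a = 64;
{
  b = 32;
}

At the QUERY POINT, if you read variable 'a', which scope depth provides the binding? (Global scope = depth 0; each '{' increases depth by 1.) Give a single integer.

Answer: 1

Derivation:
Step 1: enter scope (depth=1)
Step 2: enter scope (depth=2)
Step 3: exit scope (depth=1)
Step 4: enter scope (depth=2)
Step 5: exit scope (depth=1)
Step 6: declare a=38 at depth 1
Step 7: declare a=52 at depth 1
Step 8: declare f=(read a)=52 at depth 1
Visible at query point: a=52 f=52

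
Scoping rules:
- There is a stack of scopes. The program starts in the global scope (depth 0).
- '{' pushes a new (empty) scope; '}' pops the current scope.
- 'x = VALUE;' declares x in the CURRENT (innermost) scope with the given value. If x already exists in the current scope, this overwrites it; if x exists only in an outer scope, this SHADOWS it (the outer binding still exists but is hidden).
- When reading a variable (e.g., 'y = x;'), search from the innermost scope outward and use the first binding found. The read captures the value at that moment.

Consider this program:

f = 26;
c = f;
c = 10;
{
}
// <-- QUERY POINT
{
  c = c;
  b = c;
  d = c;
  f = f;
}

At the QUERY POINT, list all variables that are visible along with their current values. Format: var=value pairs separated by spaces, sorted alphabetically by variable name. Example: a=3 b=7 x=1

Answer: c=10 f=26

Derivation:
Step 1: declare f=26 at depth 0
Step 2: declare c=(read f)=26 at depth 0
Step 3: declare c=10 at depth 0
Step 4: enter scope (depth=1)
Step 5: exit scope (depth=0)
Visible at query point: c=10 f=26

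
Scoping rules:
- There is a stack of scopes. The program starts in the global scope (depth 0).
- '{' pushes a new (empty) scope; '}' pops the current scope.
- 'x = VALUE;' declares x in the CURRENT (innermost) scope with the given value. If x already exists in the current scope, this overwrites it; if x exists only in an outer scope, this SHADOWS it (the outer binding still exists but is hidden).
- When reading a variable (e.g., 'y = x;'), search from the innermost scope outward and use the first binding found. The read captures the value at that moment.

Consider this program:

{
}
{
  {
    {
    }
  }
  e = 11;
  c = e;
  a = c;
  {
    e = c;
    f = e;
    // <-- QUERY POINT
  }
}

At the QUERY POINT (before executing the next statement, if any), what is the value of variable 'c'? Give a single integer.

Answer: 11

Derivation:
Step 1: enter scope (depth=1)
Step 2: exit scope (depth=0)
Step 3: enter scope (depth=1)
Step 4: enter scope (depth=2)
Step 5: enter scope (depth=3)
Step 6: exit scope (depth=2)
Step 7: exit scope (depth=1)
Step 8: declare e=11 at depth 1
Step 9: declare c=(read e)=11 at depth 1
Step 10: declare a=(read c)=11 at depth 1
Step 11: enter scope (depth=2)
Step 12: declare e=(read c)=11 at depth 2
Step 13: declare f=(read e)=11 at depth 2
Visible at query point: a=11 c=11 e=11 f=11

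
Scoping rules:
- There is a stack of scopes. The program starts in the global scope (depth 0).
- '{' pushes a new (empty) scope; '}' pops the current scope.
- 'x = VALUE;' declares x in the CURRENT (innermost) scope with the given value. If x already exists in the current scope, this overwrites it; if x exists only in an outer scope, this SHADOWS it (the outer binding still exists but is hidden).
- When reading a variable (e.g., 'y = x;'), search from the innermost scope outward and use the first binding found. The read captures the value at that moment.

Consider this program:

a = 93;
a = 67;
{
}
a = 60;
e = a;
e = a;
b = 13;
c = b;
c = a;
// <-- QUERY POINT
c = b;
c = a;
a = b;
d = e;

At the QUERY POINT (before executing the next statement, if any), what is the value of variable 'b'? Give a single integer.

Answer: 13

Derivation:
Step 1: declare a=93 at depth 0
Step 2: declare a=67 at depth 0
Step 3: enter scope (depth=1)
Step 4: exit scope (depth=0)
Step 5: declare a=60 at depth 0
Step 6: declare e=(read a)=60 at depth 0
Step 7: declare e=(read a)=60 at depth 0
Step 8: declare b=13 at depth 0
Step 9: declare c=(read b)=13 at depth 0
Step 10: declare c=(read a)=60 at depth 0
Visible at query point: a=60 b=13 c=60 e=60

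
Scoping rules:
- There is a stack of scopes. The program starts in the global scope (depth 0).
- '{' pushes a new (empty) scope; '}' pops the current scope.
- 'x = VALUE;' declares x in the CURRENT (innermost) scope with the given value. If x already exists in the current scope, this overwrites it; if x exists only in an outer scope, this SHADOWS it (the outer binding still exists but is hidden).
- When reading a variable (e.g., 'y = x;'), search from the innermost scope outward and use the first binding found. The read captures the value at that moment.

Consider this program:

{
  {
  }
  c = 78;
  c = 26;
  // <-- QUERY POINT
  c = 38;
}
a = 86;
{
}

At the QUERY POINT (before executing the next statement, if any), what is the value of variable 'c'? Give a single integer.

Step 1: enter scope (depth=1)
Step 2: enter scope (depth=2)
Step 3: exit scope (depth=1)
Step 4: declare c=78 at depth 1
Step 5: declare c=26 at depth 1
Visible at query point: c=26

Answer: 26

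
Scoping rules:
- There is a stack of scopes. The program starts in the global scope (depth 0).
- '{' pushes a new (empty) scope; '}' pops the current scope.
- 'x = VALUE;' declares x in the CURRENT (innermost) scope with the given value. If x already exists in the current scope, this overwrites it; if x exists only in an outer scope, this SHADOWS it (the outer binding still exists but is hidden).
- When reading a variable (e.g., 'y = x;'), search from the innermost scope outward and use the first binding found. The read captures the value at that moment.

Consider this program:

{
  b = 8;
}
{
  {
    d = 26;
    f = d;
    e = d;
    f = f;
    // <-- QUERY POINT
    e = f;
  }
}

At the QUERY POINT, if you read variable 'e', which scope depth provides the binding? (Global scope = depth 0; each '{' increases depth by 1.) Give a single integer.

Step 1: enter scope (depth=1)
Step 2: declare b=8 at depth 1
Step 3: exit scope (depth=0)
Step 4: enter scope (depth=1)
Step 5: enter scope (depth=2)
Step 6: declare d=26 at depth 2
Step 7: declare f=(read d)=26 at depth 2
Step 8: declare e=(read d)=26 at depth 2
Step 9: declare f=(read f)=26 at depth 2
Visible at query point: d=26 e=26 f=26

Answer: 2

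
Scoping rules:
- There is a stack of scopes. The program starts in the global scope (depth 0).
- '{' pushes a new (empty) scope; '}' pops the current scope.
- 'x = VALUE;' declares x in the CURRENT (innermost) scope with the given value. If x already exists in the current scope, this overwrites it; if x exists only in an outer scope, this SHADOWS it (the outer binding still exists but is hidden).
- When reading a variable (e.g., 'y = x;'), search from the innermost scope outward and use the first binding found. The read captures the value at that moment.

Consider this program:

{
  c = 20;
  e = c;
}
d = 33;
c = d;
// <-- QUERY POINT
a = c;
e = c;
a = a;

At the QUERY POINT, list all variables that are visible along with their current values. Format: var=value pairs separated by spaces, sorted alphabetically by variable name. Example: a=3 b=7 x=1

Step 1: enter scope (depth=1)
Step 2: declare c=20 at depth 1
Step 3: declare e=(read c)=20 at depth 1
Step 4: exit scope (depth=0)
Step 5: declare d=33 at depth 0
Step 6: declare c=(read d)=33 at depth 0
Visible at query point: c=33 d=33

Answer: c=33 d=33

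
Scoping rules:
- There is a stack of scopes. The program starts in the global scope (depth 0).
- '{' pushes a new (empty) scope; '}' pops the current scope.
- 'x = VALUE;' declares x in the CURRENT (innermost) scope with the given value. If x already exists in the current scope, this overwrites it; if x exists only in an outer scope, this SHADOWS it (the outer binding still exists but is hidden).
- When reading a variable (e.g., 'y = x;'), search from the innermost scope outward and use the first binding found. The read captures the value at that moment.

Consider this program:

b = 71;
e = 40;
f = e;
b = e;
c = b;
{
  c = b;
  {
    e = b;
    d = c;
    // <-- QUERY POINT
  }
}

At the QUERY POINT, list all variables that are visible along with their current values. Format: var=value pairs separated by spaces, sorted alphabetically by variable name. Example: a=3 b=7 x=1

Step 1: declare b=71 at depth 0
Step 2: declare e=40 at depth 0
Step 3: declare f=(read e)=40 at depth 0
Step 4: declare b=(read e)=40 at depth 0
Step 5: declare c=(read b)=40 at depth 0
Step 6: enter scope (depth=1)
Step 7: declare c=(read b)=40 at depth 1
Step 8: enter scope (depth=2)
Step 9: declare e=(read b)=40 at depth 2
Step 10: declare d=(read c)=40 at depth 2
Visible at query point: b=40 c=40 d=40 e=40 f=40

Answer: b=40 c=40 d=40 e=40 f=40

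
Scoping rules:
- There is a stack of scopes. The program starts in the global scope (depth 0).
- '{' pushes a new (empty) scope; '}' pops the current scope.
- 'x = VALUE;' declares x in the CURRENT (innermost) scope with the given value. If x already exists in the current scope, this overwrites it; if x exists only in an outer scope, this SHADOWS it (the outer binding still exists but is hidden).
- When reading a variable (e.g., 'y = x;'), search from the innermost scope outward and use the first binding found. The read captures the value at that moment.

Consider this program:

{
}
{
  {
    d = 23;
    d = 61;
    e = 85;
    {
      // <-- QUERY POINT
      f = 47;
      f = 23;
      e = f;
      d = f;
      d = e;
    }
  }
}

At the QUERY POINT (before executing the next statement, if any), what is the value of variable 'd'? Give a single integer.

Answer: 61

Derivation:
Step 1: enter scope (depth=1)
Step 2: exit scope (depth=0)
Step 3: enter scope (depth=1)
Step 4: enter scope (depth=2)
Step 5: declare d=23 at depth 2
Step 6: declare d=61 at depth 2
Step 7: declare e=85 at depth 2
Step 8: enter scope (depth=3)
Visible at query point: d=61 e=85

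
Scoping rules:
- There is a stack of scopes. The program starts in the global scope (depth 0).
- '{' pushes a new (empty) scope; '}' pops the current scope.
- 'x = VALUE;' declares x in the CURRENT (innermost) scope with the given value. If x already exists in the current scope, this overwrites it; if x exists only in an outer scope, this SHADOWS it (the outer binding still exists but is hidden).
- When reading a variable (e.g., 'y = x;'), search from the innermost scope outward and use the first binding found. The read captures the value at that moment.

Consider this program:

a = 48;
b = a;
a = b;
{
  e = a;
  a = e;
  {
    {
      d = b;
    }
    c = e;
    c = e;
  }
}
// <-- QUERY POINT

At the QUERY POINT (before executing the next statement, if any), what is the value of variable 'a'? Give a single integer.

Step 1: declare a=48 at depth 0
Step 2: declare b=(read a)=48 at depth 0
Step 3: declare a=(read b)=48 at depth 0
Step 4: enter scope (depth=1)
Step 5: declare e=(read a)=48 at depth 1
Step 6: declare a=(read e)=48 at depth 1
Step 7: enter scope (depth=2)
Step 8: enter scope (depth=3)
Step 9: declare d=(read b)=48 at depth 3
Step 10: exit scope (depth=2)
Step 11: declare c=(read e)=48 at depth 2
Step 12: declare c=(read e)=48 at depth 2
Step 13: exit scope (depth=1)
Step 14: exit scope (depth=0)
Visible at query point: a=48 b=48

Answer: 48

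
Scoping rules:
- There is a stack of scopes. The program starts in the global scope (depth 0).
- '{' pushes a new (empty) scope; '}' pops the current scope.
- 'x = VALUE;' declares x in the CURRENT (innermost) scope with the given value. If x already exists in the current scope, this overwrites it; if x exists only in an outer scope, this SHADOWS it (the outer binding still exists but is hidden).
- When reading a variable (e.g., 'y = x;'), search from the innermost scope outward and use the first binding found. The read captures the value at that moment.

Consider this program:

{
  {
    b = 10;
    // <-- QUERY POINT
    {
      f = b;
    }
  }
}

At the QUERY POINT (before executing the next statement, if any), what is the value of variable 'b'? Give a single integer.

Answer: 10

Derivation:
Step 1: enter scope (depth=1)
Step 2: enter scope (depth=2)
Step 3: declare b=10 at depth 2
Visible at query point: b=10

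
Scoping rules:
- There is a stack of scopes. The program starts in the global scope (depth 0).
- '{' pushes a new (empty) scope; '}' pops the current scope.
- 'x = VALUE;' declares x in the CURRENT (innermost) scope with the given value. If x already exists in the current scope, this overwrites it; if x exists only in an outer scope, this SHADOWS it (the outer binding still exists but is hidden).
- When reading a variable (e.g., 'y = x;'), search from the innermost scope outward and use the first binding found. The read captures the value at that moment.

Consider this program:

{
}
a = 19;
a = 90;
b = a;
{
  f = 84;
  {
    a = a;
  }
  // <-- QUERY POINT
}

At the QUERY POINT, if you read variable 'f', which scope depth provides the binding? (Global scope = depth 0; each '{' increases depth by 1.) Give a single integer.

Step 1: enter scope (depth=1)
Step 2: exit scope (depth=0)
Step 3: declare a=19 at depth 0
Step 4: declare a=90 at depth 0
Step 5: declare b=(read a)=90 at depth 0
Step 6: enter scope (depth=1)
Step 7: declare f=84 at depth 1
Step 8: enter scope (depth=2)
Step 9: declare a=(read a)=90 at depth 2
Step 10: exit scope (depth=1)
Visible at query point: a=90 b=90 f=84

Answer: 1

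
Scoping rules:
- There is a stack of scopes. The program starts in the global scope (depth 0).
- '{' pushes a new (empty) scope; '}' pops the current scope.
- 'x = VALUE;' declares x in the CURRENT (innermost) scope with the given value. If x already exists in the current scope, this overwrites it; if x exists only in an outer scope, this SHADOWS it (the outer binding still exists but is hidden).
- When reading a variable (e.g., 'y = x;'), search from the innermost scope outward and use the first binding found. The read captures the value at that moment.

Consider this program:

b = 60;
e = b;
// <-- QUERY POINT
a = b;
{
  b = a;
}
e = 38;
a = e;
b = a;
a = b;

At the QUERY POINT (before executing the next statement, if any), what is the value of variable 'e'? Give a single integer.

Step 1: declare b=60 at depth 0
Step 2: declare e=(read b)=60 at depth 0
Visible at query point: b=60 e=60

Answer: 60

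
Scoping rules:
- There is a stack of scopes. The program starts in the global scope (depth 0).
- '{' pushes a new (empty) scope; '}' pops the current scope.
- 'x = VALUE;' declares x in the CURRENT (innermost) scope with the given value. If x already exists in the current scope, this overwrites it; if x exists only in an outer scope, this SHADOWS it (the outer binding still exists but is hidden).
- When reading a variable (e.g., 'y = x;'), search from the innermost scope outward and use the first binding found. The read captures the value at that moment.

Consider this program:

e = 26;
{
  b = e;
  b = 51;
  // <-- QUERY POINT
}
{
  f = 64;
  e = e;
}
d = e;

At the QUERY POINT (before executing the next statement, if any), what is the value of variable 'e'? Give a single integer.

Step 1: declare e=26 at depth 0
Step 2: enter scope (depth=1)
Step 3: declare b=(read e)=26 at depth 1
Step 4: declare b=51 at depth 1
Visible at query point: b=51 e=26

Answer: 26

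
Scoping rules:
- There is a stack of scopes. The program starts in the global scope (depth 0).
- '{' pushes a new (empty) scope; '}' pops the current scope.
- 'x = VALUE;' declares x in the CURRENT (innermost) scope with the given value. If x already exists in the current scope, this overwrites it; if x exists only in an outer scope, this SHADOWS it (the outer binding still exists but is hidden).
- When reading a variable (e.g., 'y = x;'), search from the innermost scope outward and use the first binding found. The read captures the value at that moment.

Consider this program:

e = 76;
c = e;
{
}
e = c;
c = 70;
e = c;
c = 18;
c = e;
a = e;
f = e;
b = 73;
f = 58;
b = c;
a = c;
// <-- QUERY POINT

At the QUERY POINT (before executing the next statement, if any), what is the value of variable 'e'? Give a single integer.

Step 1: declare e=76 at depth 0
Step 2: declare c=(read e)=76 at depth 0
Step 3: enter scope (depth=1)
Step 4: exit scope (depth=0)
Step 5: declare e=(read c)=76 at depth 0
Step 6: declare c=70 at depth 0
Step 7: declare e=(read c)=70 at depth 0
Step 8: declare c=18 at depth 0
Step 9: declare c=(read e)=70 at depth 0
Step 10: declare a=(read e)=70 at depth 0
Step 11: declare f=(read e)=70 at depth 0
Step 12: declare b=73 at depth 0
Step 13: declare f=58 at depth 0
Step 14: declare b=(read c)=70 at depth 0
Step 15: declare a=(read c)=70 at depth 0
Visible at query point: a=70 b=70 c=70 e=70 f=58

Answer: 70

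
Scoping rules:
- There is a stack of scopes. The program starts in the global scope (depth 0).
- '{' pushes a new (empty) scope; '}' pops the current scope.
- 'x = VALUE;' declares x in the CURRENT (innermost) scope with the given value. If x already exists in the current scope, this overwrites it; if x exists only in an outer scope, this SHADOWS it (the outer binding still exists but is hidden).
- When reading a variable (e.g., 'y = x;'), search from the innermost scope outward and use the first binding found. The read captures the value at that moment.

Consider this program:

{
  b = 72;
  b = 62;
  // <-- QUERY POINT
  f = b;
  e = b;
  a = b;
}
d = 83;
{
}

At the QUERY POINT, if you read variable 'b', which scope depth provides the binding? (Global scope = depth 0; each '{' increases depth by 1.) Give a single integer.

Step 1: enter scope (depth=1)
Step 2: declare b=72 at depth 1
Step 3: declare b=62 at depth 1
Visible at query point: b=62

Answer: 1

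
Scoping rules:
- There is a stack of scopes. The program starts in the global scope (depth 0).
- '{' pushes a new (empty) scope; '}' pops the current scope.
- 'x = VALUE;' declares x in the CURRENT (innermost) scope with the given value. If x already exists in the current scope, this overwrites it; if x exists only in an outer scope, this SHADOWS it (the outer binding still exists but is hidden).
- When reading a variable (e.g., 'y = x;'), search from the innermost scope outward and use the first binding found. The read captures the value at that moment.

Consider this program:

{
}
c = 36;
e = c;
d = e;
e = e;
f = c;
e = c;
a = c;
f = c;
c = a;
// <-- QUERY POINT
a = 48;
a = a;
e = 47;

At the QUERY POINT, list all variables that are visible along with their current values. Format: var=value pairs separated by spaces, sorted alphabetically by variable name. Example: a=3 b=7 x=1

Step 1: enter scope (depth=1)
Step 2: exit scope (depth=0)
Step 3: declare c=36 at depth 0
Step 4: declare e=(read c)=36 at depth 0
Step 5: declare d=(read e)=36 at depth 0
Step 6: declare e=(read e)=36 at depth 0
Step 7: declare f=(read c)=36 at depth 0
Step 8: declare e=(read c)=36 at depth 0
Step 9: declare a=(read c)=36 at depth 0
Step 10: declare f=(read c)=36 at depth 0
Step 11: declare c=(read a)=36 at depth 0
Visible at query point: a=36 c=36 d=36 e=36 f=36

Answer: a=36 c=36 d=36 e=36 f=36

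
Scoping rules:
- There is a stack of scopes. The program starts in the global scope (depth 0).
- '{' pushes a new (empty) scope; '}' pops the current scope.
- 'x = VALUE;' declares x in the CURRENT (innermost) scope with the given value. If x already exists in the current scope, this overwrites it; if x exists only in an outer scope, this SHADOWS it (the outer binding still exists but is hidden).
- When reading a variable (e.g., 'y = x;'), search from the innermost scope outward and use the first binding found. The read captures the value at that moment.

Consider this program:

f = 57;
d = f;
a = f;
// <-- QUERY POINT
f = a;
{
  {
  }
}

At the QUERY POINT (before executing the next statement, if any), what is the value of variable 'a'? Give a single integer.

Answer: 57

Derivation:
Step 1: declare f=57 at depth 0
Step 2: declare d=(read f)=57 at depth 0
Step 3: declare a=(read f)=57 at depth 0
Visible at query point: a=57 d=57 f=57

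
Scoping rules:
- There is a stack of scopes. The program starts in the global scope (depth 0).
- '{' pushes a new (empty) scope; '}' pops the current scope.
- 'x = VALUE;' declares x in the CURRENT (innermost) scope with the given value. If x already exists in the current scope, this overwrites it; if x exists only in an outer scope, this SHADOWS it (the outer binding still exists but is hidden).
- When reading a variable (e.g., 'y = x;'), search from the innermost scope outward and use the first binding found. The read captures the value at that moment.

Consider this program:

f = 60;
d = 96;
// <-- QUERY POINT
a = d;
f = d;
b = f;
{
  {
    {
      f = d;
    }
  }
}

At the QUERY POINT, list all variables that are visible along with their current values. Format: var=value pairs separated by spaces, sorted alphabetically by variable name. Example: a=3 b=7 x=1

Step 1: declare f=60 at depth 0
Step 2: declare d=96 at depth 0
Visible at query point: d=96 f=60

Answer: d=96 f=60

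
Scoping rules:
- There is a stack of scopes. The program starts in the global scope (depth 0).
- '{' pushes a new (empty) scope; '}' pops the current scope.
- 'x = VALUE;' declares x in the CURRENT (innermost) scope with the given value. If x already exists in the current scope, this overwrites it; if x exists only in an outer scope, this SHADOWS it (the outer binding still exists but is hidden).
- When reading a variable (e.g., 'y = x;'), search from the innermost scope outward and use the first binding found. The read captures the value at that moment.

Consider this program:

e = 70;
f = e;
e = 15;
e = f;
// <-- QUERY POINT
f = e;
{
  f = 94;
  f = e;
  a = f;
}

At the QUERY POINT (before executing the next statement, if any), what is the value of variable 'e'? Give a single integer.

Answer: 70

Derivation:
Step 1: declare e=70 at depth 0
Step 2: declare f=(read e)=70 at depth 0
Step 3: declare e=15 at depth 0
Step 4: declare e=(read f)=70 at depth 0
Visible at query point: e=70 f=70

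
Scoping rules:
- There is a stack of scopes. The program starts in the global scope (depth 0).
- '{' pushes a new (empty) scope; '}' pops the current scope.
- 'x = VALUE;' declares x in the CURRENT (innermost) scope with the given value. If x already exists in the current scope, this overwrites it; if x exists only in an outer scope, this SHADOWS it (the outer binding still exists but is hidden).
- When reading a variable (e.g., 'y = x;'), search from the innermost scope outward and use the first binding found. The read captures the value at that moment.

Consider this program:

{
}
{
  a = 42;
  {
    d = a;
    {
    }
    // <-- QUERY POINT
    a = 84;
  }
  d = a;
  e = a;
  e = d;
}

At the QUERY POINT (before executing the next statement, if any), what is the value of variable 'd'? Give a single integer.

Answer: 42

Derivation:
Step 1: enter scope (depth=1)
Step 2: exit scope (depth=0)
Step 3: enter scope (depth=1)
Step 4: declare a=42 at depth 1
Step 5: enter scope (depth=2)
Step 6: declare d=(read a)=42 at depth 2
Step 7: enter scope (depth=3)
Step 8: exit scope (depth=2)
Visible at query point: a=42 d=42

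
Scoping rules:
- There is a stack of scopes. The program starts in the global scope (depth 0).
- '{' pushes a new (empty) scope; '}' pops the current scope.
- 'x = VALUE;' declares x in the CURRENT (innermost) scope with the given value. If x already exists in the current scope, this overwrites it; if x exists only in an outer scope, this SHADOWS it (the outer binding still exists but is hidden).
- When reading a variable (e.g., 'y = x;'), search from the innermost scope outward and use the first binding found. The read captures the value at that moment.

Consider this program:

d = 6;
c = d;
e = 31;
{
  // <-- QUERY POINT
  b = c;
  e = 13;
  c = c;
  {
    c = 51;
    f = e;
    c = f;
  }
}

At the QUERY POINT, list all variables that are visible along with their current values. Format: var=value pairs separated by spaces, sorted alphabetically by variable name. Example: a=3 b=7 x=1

Step 1: declare d=6 at depth 0
Step 2: declare c=(read d)=6 at depth 0
Step 3: declare e=31 at depth 0
Step 4: enter scope (depth=1)
Visible at query point: c=6 d=6 e=31

Answer: c=6 d=6 e=31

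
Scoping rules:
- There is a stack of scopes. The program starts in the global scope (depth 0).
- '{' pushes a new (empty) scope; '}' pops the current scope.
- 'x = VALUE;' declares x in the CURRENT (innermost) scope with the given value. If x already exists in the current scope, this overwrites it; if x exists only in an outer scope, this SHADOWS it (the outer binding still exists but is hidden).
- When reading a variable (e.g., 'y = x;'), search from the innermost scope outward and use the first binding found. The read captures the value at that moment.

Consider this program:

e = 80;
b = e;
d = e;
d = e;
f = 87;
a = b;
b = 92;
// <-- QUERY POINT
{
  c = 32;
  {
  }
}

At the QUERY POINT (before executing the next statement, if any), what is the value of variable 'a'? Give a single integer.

Answer: 80

Derivation:
Step 1: declare e=80 at depth 0
Step 2: declare b=(read e)=80 at depth 0
Step 3: declare d=(read e)=80 at depth 0
Step 4: declare d=(read e)=80 at depth 0
Step 5: declare f=87 at depth 0
Step 6: declare a=(read b)=80 at depth 0
Step 7: declare b=92 at depth 0
Visible at query point: a=80 b=92 d=80 e=80 f=87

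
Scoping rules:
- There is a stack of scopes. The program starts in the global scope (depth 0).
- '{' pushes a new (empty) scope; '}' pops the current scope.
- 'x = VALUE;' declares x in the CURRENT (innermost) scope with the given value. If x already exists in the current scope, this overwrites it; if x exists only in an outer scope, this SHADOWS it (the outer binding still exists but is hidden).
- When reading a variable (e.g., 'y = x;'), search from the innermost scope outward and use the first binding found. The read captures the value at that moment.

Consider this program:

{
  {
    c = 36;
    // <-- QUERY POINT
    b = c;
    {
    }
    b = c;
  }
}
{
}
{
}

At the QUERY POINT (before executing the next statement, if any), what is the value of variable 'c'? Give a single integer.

Answer: 36

Derivation:
Step 1: enter scope (depth=1)
Step 2: enter scope (depth=2)
Step 3: declare c=36 at depth 2
Visible at query point: c=36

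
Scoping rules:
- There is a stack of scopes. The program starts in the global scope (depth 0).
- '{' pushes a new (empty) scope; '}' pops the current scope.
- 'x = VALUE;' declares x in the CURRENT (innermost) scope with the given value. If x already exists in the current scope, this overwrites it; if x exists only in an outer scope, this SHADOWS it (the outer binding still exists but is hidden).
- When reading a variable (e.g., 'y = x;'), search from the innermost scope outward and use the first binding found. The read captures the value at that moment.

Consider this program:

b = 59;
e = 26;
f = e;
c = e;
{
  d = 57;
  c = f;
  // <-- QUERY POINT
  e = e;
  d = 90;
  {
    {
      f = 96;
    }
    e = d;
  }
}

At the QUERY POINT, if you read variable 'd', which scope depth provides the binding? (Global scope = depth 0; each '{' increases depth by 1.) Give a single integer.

Step 1: declare b=59 at depth 0
Step 2: declare e=26 at depth 0
Step 3: declare f=(read e)=26 at depth 0
Step 4: declare c=(read e)=26 at depth 0
Step 5: enter scope (depth=1)
Step 6: declare d=57 at depth 1
Step 7: declare c=(read f)=26 at depth 1
Visible at query point: b=59 c=26 d=57 e=26 f=26

Answer: 1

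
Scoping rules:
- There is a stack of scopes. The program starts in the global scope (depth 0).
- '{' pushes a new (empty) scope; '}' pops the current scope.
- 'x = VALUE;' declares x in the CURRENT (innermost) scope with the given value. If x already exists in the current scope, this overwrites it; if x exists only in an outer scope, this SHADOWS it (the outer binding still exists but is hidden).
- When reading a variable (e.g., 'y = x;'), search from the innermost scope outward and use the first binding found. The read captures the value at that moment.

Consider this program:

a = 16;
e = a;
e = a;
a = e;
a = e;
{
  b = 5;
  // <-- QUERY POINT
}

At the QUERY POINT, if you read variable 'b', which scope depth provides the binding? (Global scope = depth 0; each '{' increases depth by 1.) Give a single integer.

Step 1: declare a=16 at depth 0
Step 2: declare e=(read a)=16 at depth 0
Step 3: declare e=(read a)=16 at depth 0
Step 4: declare a=(read e)=16 at depth 0
Step 5: declare a=(read e)=16 at depth 0
Step 6: enter scope (depth=1)
Step 7: declare b=5 at depth 1
Visible at query point: a=16 b=5 e=16

Answer: 1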